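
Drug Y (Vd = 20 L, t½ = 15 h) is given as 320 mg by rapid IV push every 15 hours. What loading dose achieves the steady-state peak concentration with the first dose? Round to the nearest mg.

f = (1/2)^(15/15) ≈ 0.500000; accumulation ratio R = 1/(1−f) ≈ 2.00000.
Loading dose to hit Cmax,ss on first dose: D_load = D_maint·R ≈ 320 × 2.00000 ≈ 640.00 mg.

640 mg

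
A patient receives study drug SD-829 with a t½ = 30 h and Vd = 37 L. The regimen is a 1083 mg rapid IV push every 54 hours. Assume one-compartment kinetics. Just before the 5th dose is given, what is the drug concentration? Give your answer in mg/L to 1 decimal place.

11.7 mg/L

f = (1/2)^(τ/t½) = (1/2)^(54/30) ≈ 0.2872.
C₀ = D/Vd = 1083/37 ≈ 29.270 mg/L.
Before the 5th dose, 4 doses have been given. Superposition: Cmin = C₀·(f + f² + … + f^4).
≈ 29.270 × (0.2872 + 0.0825 + 0.0237 + 0.0068) ≈ 29.270 × 0.4002 ≈ 11.714 mg/L.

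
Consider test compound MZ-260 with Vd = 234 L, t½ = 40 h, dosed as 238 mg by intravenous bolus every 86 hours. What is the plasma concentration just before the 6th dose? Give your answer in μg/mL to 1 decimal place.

f = (1/2)^(τ/t½) = (1/2)^(86/40) ≈ 0.2253.
C₀ = D/Vd = 238/234 ≈ 1.017 μg/mL.
Before the 6th dose, 5 doses have been given. Superposition: Cmin = C₀·(f + f² + … + f^5).
≈ 1.017 × (0.2253 + 0.0508 + 0.0114 + 0.0026 + 0.0006) ≈ 1.017 × 0.2907 ≈ 0.296 μg/mL.

0.3 μg/mL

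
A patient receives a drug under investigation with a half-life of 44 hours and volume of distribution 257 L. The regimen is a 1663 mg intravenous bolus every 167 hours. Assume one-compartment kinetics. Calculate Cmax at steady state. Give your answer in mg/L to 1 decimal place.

τ/t½ = 167/44 ≈ 3.7955, so fraction remaining f = (1/2)^(167/44) ≈ 0.0720.
Accumulation ratio R = 1/(1 − f) ≈ 1/0.9280 ≈ 1.0776.
Each bolus raises the concentration by D/Vd = 1663/257 ≈ 6.471 mg/L.
Cmax,ss = C₀/(1 − f) ≈ 6.471/0.9280 ≈ 6.973 mg/L.

7.0 mg/L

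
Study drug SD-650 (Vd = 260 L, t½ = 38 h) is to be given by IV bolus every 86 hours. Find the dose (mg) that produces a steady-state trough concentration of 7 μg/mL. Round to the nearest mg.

τ/t½ = 86/38 ≈ 2.2632, so f = (1/2)^(86/38) ≈ 0.208316.
Cmin,ss = (D/Vd)·f/(1−f), so D = Cmin,ss·Vd·(1−f)/f.
D = 7 × 260 × (1−f)/f ≈ 7 × 260 × 3.80040 ≈ 6916.73 mg.

6917 mg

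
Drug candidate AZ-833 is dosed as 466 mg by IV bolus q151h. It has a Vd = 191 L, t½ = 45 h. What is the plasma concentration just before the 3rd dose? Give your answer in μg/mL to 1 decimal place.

0.3 μg/mL

f = (1/2)^(τ/t½) = (1/2)^(151/45) ≈ 0.0977.
C₀ = D/Vd = 466/191 ≈ 2.440 μg/mL.
Before the 3rd dose, 2 doses have been given. Superposition: Cmin = C₀·(f + f²).
≈ 2.440 × (0.0977 + 0.0095) ≈ 2.440 × 0.1072 ≈ 0.262 μg/mL.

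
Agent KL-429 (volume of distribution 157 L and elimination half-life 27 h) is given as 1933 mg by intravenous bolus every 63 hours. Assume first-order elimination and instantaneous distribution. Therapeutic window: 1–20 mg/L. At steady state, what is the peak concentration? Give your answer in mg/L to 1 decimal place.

τ/t½ = 63/27 ≈ 2.3333, so fraction remaining f = (1/2)^(63/27) ≈ 0.1984.
Accumulation ratio R = 1/(1 − f) ≈ 1/0.8016 ≈ 1.2475.
Single-dose peak C₀ = D/Vd = 1933/157 ≈ 12.312 mg/L.
Steady-state peak Cmax,ss = C₀·R ≈ 12.312 × 1.2475 ≈ 15.359 mg/L.
Peak 15.4 mg/L vs MTC 20 mg/L: below toxic threshold.

15.4 mg/L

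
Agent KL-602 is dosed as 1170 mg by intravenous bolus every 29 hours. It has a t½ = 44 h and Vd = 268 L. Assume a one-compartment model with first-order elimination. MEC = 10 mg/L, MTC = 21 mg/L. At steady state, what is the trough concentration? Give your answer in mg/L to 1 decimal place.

7.5 mg/L

k = ln2/t½ = ln2/44 ≈ 0.015753 h⁻¹; fraction remaining f = e^(−kτ) = e^(−0.015753×29) ≈ 0.6333.
Single-dose peak C₀ = D/Vd = 1170/268 ≈ 4.366 mg/L.
Steady-state trough Cmin,ss = C₀·f/(1−f) ≈ 4.366 × 0.6333/0.3667 ≈ 7.540 mg/L.
Trough 7.5 mg/L vs MEC 10 mg/L: subtherapeutic.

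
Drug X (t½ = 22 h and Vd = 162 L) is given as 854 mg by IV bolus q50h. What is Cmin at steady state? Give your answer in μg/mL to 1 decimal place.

Over one 50-h interval, 50/22 ≈ 2.2727 half-lives elapse, leaving f ≈ 0.2069 of each dose.
At steady state, accumulation factor R = 1/(1 − e^(−kτ)) ≈ 1.2609.
Each bolus raises the concentration by D/Vd = 854/162 ≈ 5.272 μg/mL.
Cmax,ss = C₀/(1 − f) ≈ 5.272/0.7931 ≈ 6.647 μg/mL.
Steady-state trough Cmin,ss = Cmax,ss·f ≈ 6.647 × 0.2069 ≈ 1.375 μg/mL.

1.4 μg/mL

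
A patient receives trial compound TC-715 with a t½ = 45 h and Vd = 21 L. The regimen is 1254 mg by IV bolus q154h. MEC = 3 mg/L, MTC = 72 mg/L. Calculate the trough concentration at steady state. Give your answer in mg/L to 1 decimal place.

6.1 mg/L

k = ln2/t½ = ln2/45 ≈ 0.015403 h⁻¹; fraction remaining f = e^(−kτ) = e^(−0.015403×154) ≈ 0.0933.
Each bolus raises the concentration by D/Vd = 1254/21 ≈ 59.714 mg/L.
Steady-state trough Cmin,ss = C₀·f/(1−f) ≈ 59.714 × 0.0933/0.9067 ≈ 6.145 mg/L.
Trough 6.1 mg/L vs MEC 3 mg/L: adequate.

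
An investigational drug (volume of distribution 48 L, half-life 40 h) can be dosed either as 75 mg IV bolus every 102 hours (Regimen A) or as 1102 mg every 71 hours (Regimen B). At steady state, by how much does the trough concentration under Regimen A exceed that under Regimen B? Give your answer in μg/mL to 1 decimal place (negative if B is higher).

Regimen A: f = (1/2)^(102/40) ≈ 0.1708; Cmin,ss = (75/48)·f/(1−f) ≈ 0.322 μg/mL.
Regimen B: f = (1/2)^(71/40) ≈ 0.2922; Cmin,ss = (1102/48)·f/(1−f) ≈ 9.478 μg/mL.
Difference ≈ 0.322 − 9.478 ≈ -9.156 μg/mL.

-9.2 μg/mL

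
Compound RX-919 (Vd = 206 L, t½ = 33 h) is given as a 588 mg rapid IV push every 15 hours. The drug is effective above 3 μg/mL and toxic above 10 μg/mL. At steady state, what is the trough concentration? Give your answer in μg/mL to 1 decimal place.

7.7 μg/mL

k = ln2/t½ = ln2/33 ≈ 0.021004 h⁻¹; fraction remaining f = e^(−kτ) = e^(−0.021004×15) ≈ 0.7297.
At steady state, accumulation factor R = 1/(1 − e^(−kτ)) ≈ 3.6996.
Each bolus raises the concentration by D/Vd = 588/206 ≈ 2.854 μg/mL.
Steady-state peak Cmax,ss = C₀·R ≈ 2.854 × 3.6996 ≈ 10.559 μg/mL.
Steady-state trough Cmin,ss = Cmax,ss·f ≈ 10.559 × 0.7297 ≈ 7.705 μg/mL.
Trough 7.7 μg/mL vs MEC 3 μg/mL: adequate.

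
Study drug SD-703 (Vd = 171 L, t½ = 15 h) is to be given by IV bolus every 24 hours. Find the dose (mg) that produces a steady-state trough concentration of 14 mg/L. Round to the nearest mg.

τ/t½ = 24/15 ≈ 1.6, so f = (1/2)^(24/15) ≈ 0.329877.
Cmin,ss = (D/Vd)·f/(1−f), so D = Cmin,ss·Vd·(1−f)/f.
D = 14 × 171 × (1−f)/f ≈ 14 × 171 × 2.03143 ≈ 4863.24 mg.

4863 mg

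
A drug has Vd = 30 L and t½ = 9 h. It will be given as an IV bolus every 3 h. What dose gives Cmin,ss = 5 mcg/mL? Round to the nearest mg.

39 mg

τ/t½ = 3/9 ≈ 0.33333, so f = (1/2)^(3/9) ≈ 0.793701.
Cmin,ss = (D/Vd)·f/(1−f), so D = Cmin,ss·Vd·(1−f)/f.
D = 5 × 30 × (1−f)/f ≈ 5 × 30 × 0.25992 ≈ 38.99 mg.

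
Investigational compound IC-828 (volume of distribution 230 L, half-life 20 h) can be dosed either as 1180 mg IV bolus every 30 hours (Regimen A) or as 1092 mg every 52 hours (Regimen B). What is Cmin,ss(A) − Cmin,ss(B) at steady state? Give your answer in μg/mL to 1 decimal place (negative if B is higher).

1.9 μg/mL

Regimen A: f = (1/2)^(30/20) ≈ 0.3536; Cmin,ss = (1180/230)·f/(1−f) ≈ 2.807 μg/mL.
Regimen B: f = (1/2)^(52/20) ≈ 0.1649; Cmin,ss = (1092/230)·f/(1−f) ≈ 0.938 μg/mL.
Difference ≈ 2.807 − 0.938 ≈ 1.869 μg/mL.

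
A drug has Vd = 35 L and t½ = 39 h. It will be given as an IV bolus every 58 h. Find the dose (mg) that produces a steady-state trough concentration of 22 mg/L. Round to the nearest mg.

τ/t½ = 58/39 ≈ 1.4872, so f = (1/2)^(58/39) ≈ 0.356709.
Cmin,ss = (D/Vd)·f/(1−f), so D = Cmin,ss·Vd·(1−f)/f.
D = 22 × 35 × (1−f)/f ≈ 22 × 35 × 1.80341 ≈ 1388.63 mg.

1389 mg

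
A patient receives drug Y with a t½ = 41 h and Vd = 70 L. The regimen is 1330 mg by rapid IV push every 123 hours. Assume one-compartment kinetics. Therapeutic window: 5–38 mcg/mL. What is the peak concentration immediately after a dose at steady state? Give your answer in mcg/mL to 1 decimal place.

τ = 123 h = 3 half-lives, so f = (1/2)^3 = 0.125.
At steady state, R = 1/(1 − 0.125) = 8/7.
Single-dose peak C₀ = D/Vd = 1330/70 = 19 mcg/mL.
Steady-state peak Cmax,ss = C₀·R = 19 × 8/7 ≈ 21.714 mcg/mL.
Peak 21.7 mcg/mL vs MTC 38 mcg/mL: below toxic threshold.

21.7 mcg/mL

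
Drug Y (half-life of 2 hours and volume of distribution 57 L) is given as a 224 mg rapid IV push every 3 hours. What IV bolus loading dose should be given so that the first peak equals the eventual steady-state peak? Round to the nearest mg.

347 mg

f = (1/2)^(3/2) ≈ 0.353553; accumulation ratio R = 1/(1−f) ≈ 1.54692.
Loading dose to hit Cmax,ss on first dose: D_load = D_maint·R ≈ 224 × 1.54692 ≈ 346.51 mg.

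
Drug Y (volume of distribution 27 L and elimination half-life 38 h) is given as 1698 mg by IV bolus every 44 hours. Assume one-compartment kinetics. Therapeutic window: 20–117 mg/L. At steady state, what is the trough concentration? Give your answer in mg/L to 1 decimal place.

τ/t½ = 44/38 ≈ 1.1579, so fraction remaining f = (1/2)^(44/38) ≈ 0.4482.
Accumulation ratio R = 1/(1 − f) ≈ 1/0.5518 ≈ 1.8123.
Each bolus raises the concentration by D/Vd = 1698/27 ≈ 62.889 mg/L.
Steady-state peak Cmax,ss = C₀·R ≈ 62.889 × 1.8123 ≈ 113.974 mg/L.
Steady-state trough Cmin,ss = Cmax,ss·f ≈ 113.974 × 0.4482 ≈ 51.083 mg/L.
Trough 51.1 mg/L vs MEC 20 mg/L: adequate.

51.1 mg/L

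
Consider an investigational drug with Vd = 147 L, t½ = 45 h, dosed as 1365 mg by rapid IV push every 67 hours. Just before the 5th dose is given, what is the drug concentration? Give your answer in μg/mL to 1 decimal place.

5.1 μg/mL

f = (1/2)^(τ/t½) = (1/2)^(67/45) ≈ 0.3563.
C₀ = D/Vd = 1365/147 ≈ 9.286 μg/mL.
Before the 5th dose, 4 doses have been given. Superposition: Cmin = C₀·(f + f² + … + f^4).
≈ 9.286 × (0.3563 + 0.1269 + 0.0452 + 0.0161) ≈ 9.286 × 0.5445 ≈ 5.056 μg/mL.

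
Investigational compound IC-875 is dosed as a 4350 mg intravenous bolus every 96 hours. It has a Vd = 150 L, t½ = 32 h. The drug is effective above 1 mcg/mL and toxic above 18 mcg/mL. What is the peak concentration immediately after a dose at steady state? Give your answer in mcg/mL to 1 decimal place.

The dosing interval is 3 half-lives, so f = 2^(−3) = 0.125.
Accumulation ratio R = 1/(1 − f) = 1/0.875 = 8/7.
Single-dose peak C₀ = D/Vd = 4350/150 = 29 mcg/mL.
Steady-state peak Cmax,ss = C₀·R = 29 × 8/7 ≈ 33.143 mcg/mL.
Peak 33.1 mcg/mL vs MTC 18 mcg/mL: exceeds toxic threshold.

33.1 mcg/mL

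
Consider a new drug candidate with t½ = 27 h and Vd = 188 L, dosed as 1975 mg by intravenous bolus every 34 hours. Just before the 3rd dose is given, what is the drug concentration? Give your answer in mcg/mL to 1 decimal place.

f = (1/2)^(τ/t½) = (1/2)^(34/27) ≈ 0.4178.
C₀ = D/Vd = 1975/188 ≈ 10.505 mcg/mL.
Before the 3rd dose, 2 doses have been given. Superposition: Cmin = C₀·(f + f²).
≈ 10.505 × (0.4178 + 0.1746) ≈ 10.505 × 0.5924 ≈ 6.223 mcg/mL.

6.2 mcg/mL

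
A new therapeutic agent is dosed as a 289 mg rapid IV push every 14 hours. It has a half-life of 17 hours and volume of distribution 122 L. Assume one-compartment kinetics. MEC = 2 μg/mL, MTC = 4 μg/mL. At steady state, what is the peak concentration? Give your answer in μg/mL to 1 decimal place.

k = ln2/t½ = ln2/17 ≈ 0.040773 h⁻¹; fraction remaining f = e^(−kτ) = e^(−0.040773×14) ≈ 0.5651.
Accumulation ratio R = 1/(1 − f) ≈ 1/0.4349 ≈ 2.2994.
Each bolus raises the concentration by D/Vd = 289/122 ≈ 2.369 μg/mL.
Steady-state peak Cmax,ss = C₀·R ≈ 2.369 × 2.2994 ≈ 5.447 μg/mL.
Peak 5.4 μg/mL vs MTC 4 μg/mL: exceeds toxic threshold.

5.4 μg/mL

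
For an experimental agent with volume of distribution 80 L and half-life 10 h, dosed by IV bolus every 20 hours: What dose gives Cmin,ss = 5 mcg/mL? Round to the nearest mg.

1200 mg

τ/t½ = 20/10 ≈ 2, so f = (1/2)^(20/10) ≈ 0.250000.
Cmin,ss = (D/Vd)·f/(1−f), so D = Cmin,ss·Vd·(1−f)/f.
D = 5 × 80 × (1−f)/f ≈ 5 × 80 × 3.00000 ≈ 1200.00 mg.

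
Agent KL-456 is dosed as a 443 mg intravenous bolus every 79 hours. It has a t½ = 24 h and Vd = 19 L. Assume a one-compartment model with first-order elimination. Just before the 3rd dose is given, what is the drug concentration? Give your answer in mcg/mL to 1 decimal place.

f = (1/2)^(τ/t½) = (1/2)^(79/24) ≈ 0.1021.
C₀ = D/Vd = 443/19 ≈ 23.316 mcg/mL.
Before the 3rd dose, 2 doses have been given. Superposition: Cmin = C₀·(f + f²).
≈ 23.316 × (0.1021 + 0.0104) ≈ 23.316 × 0.1125 ≈ 2.623 mcg/mL.

2.6 mcg/mL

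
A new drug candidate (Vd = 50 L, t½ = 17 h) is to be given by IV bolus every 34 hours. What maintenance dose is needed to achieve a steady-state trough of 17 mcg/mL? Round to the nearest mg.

2550 mg

τ/t½ = 34/17 ≈ 2, so f = (1/2)^(34/17) ≈ 0.250000.
Cmin,ss = (D/Vd)·f/(1−f), so D = Cmin,ss·Vd·(1−f)/f.
D = 17 × 50 × (1−f)/f ≈ 17 × 50 × 3.00000 ≈ 2550.00 mg.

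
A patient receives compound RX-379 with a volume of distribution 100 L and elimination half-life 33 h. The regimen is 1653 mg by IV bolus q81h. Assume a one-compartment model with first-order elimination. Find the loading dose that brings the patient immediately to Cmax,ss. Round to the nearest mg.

2022 mg

f = (1/2)^(81/33) ≈ 0.182435; accumulation ratio R = 1/(1−f) ≈ 1.22314.
Loading dose to hit Cmax,ss on first dose: D_load = D_maint·R ≈ 1653 × 1.22314 ≈ 2021.85 mg.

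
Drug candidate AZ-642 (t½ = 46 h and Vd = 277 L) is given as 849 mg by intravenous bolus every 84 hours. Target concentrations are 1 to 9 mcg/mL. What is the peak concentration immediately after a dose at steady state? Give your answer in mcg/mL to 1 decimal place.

k = ln2/t½ = ln2/46 ≈ 0.015068 h⁻¹; fraction remaining f = e^(−kτ) = e^(−0.015068×84) ≈ 0.2820.
At steady state, accumulation factor R = 1/(1 − e^(−kτ)) ≈ 1.3928.
Single-dose peak C₀ = D/Vd = 849/277 ≈ 3.065 mcg/mL.
Steady-state peak Cmax,ss = C₀·R ≈ 3.065 × 1.3928 ≈ 4.269 mcg/mL.
Peak 4.3 mcg/mL vs MTC 9 mcg/mL: below toxic threshold.

4.3 mcg/mL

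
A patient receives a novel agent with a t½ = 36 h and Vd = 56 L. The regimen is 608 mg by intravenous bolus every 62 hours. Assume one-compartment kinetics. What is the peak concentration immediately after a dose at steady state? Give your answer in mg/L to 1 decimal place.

15.6 mg/L

τ/t½ = 62/36 ≈ 1.7222, so fraction remaining f = (1/2)^(62/36) ≈ 0.3031.
Accumulation ratio R = 1/(1 − f) ≈ 1/0.6969 ≈ 1.4349.
Single-dose peak C₀ = D/Vd = 608/56 ≈ 10.857 mg/L.
Steady-state peak Cmax,ss = C₀·R ≈ 10.857 × 1.4349 ≈ 15.579 mg/L.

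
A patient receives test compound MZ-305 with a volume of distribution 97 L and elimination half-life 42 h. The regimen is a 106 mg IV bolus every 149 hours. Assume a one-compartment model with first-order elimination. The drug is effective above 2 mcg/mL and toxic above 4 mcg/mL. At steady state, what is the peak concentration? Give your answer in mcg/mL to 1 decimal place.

1.2 mcg/mL

τ/t½ = 149/42 ≈ 3.5476, so fraction remaining f = (1/2)^(149/42) ≈ 0.0855.
At steady state, accumulation factor R = 1/(1 − e^(−kτ)) ≈ 1.0935.
Single-dose peak C₀ = D/Vd = 106/97 ≈ 1.093 mcg/mL.
Cmax,ss = C₀/(1 − f) ≈ 1.093/0.9145 ≈ 1.195 mcg/mL.
Peak 1.2 mcg/mL vs MTC 4 mcg/mL: below toxic threshold.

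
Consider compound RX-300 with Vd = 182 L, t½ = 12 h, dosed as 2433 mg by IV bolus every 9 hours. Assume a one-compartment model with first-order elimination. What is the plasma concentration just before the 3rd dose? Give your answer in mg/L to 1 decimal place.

f = (1/2)^(τ/t½) = (1/2)^(9/12) ≈ 0.5946.
C₀ = D/Vd = 2433/182 ≈ 13.368 mg/L.
Before the 3rd dose, 2 doses have been given. Superposition: Cmin = C₀·(f + f²).
≈ 13.368 × (0.5946 + 0.3535) ≈ 13.368 × 0.9481 ≈ 12.674 mg/L.

12.7 mg/L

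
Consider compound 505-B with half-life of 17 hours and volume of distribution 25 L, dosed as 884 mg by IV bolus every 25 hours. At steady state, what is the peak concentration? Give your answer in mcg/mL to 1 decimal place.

k = ln2/t½ = ln2/17 ≈ 0.040773 h⁻¹; fraction remaining f = e^(−kτ) = e^(−0.040773×25) ≈ 0.3608.
At steady state, accumulation factor R = 1/(1 − e^(−kτ)) ≈ 1.5645.
Each bolus raises the concentration by D/Vd = 884/25 ≈ 35.360 mcg/mL.
Cmax,ss = C₀/(1 − f) ≈ 35.360/0.6392 ≈ 55.319 mcg/mL.

55.3 mcg/mL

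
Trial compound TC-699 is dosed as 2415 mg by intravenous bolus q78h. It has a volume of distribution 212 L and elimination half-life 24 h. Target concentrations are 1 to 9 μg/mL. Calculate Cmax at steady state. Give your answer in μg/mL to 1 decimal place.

12.7 μg/mL

Over one 78-h interval, 78/24 ≈ 3.25 half-lives elapse, leaving f ≈ 0.1051 of each dose.
Accumulation ratio R = 1/(1 − f) ≈ 1/0.8949 ≈ 1.1174.
Each bolus raises the concentration by D/Vd = 2415/212 ≈ 11.392 μg/mL.
Steady-state peak Cmax,ss = C₀·R ≈ 11.392 × 1.1174 ≈ 12.729 μg/mL.
Peak 12.7 μg/mL vs MTC 9 μg/mL: exceeds toxic threshold.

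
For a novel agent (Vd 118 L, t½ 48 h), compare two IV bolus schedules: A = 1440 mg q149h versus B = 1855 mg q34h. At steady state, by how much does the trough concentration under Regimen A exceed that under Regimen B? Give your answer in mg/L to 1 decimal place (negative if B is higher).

Regimen A: f = (1/2)^(149/48) ≈ 0.1163; Cmin,ss = (1440/118)·f/(1−f) ≈ 1.606 mg/L.
Regimen B: f = (1/2)^(34/48) ≈ 0.6120; Cmin,ss = (1855/118)·f/(1−f) ≈ 24.796 mg/L.
Difference ≈ 1.606 − 24.796 ≈ -23.190 mg/L.

-23.2 mg/L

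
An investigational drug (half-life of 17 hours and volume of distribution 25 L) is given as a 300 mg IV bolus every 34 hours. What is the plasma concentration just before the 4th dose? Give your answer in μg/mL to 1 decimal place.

3.9 μg/mL

f = (1/2)^(τ/t½) = (1/2)^(34/17) ≈ 0.2500.
C₀ = D/Vd = 300/25 ≈ 12.000 μg/mL.
Before the 4th dose, 3 doses have been given. Superposition: Cmin = C₀·(f + f² + … + f^3).
≈ 12.000 × (0.2500 + 0.0625 + 0.0156) ≈ 12.000 × 0.3281 ≈ 3.937 μg/mL.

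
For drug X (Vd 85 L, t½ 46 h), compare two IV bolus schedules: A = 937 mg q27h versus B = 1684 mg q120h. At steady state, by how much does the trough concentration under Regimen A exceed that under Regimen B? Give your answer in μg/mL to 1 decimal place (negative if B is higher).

18.1 μg/mL

Regimen A: f = (1/2)^(27/46) ≈ 0.6657; Cmin,ss = (937/85)·f/(1−f) ≈ 21.951 μg/mL.
Regimen B: f = (1/2)^(120/46) ≈ 0.1639; Cmin,ss = (1684/85)·f/(1−f) ≈ 3.884 μg/mL.
Difference ≈ 21.951 − 3.884 ≈ 18.067 μg/mL.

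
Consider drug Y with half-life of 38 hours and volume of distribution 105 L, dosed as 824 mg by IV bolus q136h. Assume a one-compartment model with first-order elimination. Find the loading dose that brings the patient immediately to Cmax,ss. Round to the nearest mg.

f = (1/2)^(136/38) ≈ 0.083682; accumulation ratio R = 1/(1−f) ≈ 1.09132.
Loading dose to hit Cmax,ss on first dose: D_load = D_maint·R ≈ 824 × 1.09132 ≈ 899.25 mg.

899 mg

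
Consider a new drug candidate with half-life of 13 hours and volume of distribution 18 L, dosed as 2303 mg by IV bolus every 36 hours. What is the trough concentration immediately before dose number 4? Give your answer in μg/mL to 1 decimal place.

f = (1/2)^(τ/t½) = (1/2)^(36/13) ≈ 0.1467.
C₀ = D/Vd = 2303/18 ≈ 127.944 μg/mL.
Before the 4th dose, 3 doses have been given. Superposition: Cmin = C₀·(f + f² + … + f^3).
≈ 127.944 × (0.1467 + 0.0215 + 0.0032) ≈ 127.944 × 0.1714 ≈ 21.930 μg/mL.

21.9 μg/mL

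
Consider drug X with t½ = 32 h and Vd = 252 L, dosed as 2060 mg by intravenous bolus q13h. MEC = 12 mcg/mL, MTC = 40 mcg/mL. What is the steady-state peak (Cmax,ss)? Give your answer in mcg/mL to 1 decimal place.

Over one 13-h interval, 13/32 ≈ 0.40625 half-lives elapse, leaving f ≈ 0.7546 of each dose.
At steady state, accumulation factor R = 1/(1 − e^(−kτ)) ≈ 4.0750.
Each bolus raises the concentration by D/Vd = 2060/252 ≈ 8.175 mcg/mL.
Cmax,ss = C₀/(1 − f) ≈ 8.175/0.2454 ≈ 33.313 mcg/mL.
Peak 33.3 mcg/mL vs MTC 40 mcg/mL: below toxic threshold.

33.3 mcg/mL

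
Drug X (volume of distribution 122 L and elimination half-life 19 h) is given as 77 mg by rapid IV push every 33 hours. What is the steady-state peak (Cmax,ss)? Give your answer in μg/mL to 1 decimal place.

Over one 33-h interval, 33/19 ≈ 1.7368 half-lives elapse, leaving f ≈ 0.3000 of each dose.
At steady state, accumulation factor R = 1/(1 − e^(−kτ)) ≈ 1.4286.
Single-dose peak C₀ = D/Vd = 77/122 ≈ 0.631 μg/mL.
Cmax,ss = C₀/(1 − f) ≈ 0.631/0.7000 ≈ 0.901 μg/mL.

0.9 μg/mL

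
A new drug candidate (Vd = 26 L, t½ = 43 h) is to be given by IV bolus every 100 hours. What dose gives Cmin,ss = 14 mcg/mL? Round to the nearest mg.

1461 mg

τ/t½ = 100/43 ≈ 2.3256, so f = (1/2)^(100/43) ≈ 0.199494.
Cmin,ss = (D/Vd)·f/(1−f), so D = Cmin,ss·Vd·(1−f)/f.
D = 14 × 26 × (1−f)/f ≈ 14 × 26 × 4.01268 ≈ 1460.62 mg.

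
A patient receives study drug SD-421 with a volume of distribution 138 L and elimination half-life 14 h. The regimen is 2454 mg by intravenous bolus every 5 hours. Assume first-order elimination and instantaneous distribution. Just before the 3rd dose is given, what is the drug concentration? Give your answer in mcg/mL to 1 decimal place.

24.7 mcg/mL

f = (1/2)^(τ/t½) = (1/2)^(5/14) ≈ 0.7807.
C₀ = D/Vd = 2454/138 ≈ 17.783 mcg/mL.
Before the 3rd dose, 2 doses have been given. Superposition: Cmin = C₀·(f + f²).
≈ 17.783 × (0.7807 + 0.6095) ≈ 17.783 × 1.3902 ≈ 24.722 mcg/mL.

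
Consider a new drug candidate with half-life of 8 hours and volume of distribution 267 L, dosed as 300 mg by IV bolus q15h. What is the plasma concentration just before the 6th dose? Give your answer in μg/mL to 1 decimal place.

0.4 μg/mL

f = (1/2)^(τ/t½) = (1/2)^(15/8) ≈ 0.2726.
C₀ = D/Vd = 300/267 ≈ 1.124 μg/mL.
Before the 6th dose, 5 doses have been given. Superposition: Cmin = C₀·(f + f² + … + f^5).
≈ 1.124 × (0.2726 + 0.0743 + 0.0203 + 0.0055 + 0.0015) ≈ 1.124 × 0.3742 ≈ 0.421 μg/mL.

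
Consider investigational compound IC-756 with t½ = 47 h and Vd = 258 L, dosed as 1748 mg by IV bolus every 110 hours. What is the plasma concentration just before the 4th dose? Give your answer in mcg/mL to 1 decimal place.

f = (1/2)^(τ/t½) = (1/2)^(110/47) ≈ 0.1975.
C₀ = D/Vd = 1748/258 ≈ 6.775 mcg/mL.
Before the 4th dose, 3 doses have been given. Superposition: Cmin = C₀·(f + f² + … + f^3).
≈ 6.775 × (0.1975 + 0.0390 + 0.0077) ≈ 6.775 × 0.2442 ≈ 1.654 mcg/mL.

1.7 mcg/mL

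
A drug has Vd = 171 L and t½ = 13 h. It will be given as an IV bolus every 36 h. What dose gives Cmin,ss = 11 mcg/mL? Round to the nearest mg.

10943 mg

τ/t½ = 36/13 ≈ 2.7692, so f = (1/2)^(36/13) ≈ 0.146683.
Cmin,ss = (D/Vd)·f/(1−f), so D = Cmin,ss·Vd·(1−f)/f.
D = 11 × 171 × (1−f)/f ≈ 11 × 171 × 5.81742 ≈ 10942.57 mg.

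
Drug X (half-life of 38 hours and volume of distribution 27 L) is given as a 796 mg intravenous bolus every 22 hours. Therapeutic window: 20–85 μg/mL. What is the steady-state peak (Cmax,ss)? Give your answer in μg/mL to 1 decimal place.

89.2 μg/mL

τ/t½ = 22/38 ≈ 0.57895, so fraction remaining f = (1/2)^(22/38) ≈ 0.6695.
At steady state, accumulation factor R = 1/(1 − e^(−kτ)) ≈ 3.0257.
Single-dose peak C₀ = D/Vd = 796/27 ≈ 29.481 μg/mL.
Steady-state peak Cmax,ss = C₀·R ≈ 29.481 × 3.0257 ≈ 89.201 μg/mL.
Peak 89.2 μg/mL vs MTC 85 μg/mL: exceeds toxic threshold.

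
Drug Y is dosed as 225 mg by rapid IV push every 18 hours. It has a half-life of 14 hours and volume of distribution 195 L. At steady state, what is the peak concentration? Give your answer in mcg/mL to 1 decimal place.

2.0 mcg/mL

Over one 18-h interval, 18/14 ≈ 1.2857 half-lives elapse, leaving f ≈ 0.4102 of each dose.
At steady state, accumulation factor R = 1/(1 − e^(−kτ)) ≈ 1.6955.
Each bolus raises the concentration by D/Vd = 225/195 ≈ 1.154 mcg/mL.
Steady-state peak Cmax,ss = C₀·R ≈ 1.154 × 1.6955 ≈ 1.957 mcg/mL.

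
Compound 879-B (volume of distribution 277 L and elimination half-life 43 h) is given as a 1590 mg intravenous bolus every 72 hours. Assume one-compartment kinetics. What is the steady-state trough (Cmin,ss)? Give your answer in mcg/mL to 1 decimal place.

τ/t½ = 72/43 ≈ 1.6744, so fraction remaining f = (1/2)^(72/43) ≈ 0.3133.
Accumulation ratio R = 1/(1 − f) ≈ 1/0.6867 ≈ 1.4562.
Single-dose peak C₀ = D/Vd = 1590/277 ≈ 5.740 mcg/mL.
Cmax,ss = C₀/(1 − f) ≈ 5.740/0.6867 ≈ 8.359 mcg/mL.
One interval later, Cmin,ss = Cmax,ss·e^(−kτ) ≈ 8.359 × 0.3133 ≈ 2.619 mcg/mL.

2.6 mcg/mL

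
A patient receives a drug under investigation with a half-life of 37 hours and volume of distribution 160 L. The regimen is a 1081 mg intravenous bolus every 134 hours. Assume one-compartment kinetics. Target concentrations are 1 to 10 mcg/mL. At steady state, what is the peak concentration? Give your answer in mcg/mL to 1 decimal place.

7.4 mcg/mL

τ/t½ = 134/37 ≈ 3.6216, so fraction remaining f = (1/2)^(134/37) ≈ 0.0812.
At steady state, accumulation factor R = 1/(1 − e^(−kτ)) ≈ 1.0884.
Single-dose peak C₀ = D/Vd = 1081/160 ≈ 6.756 mcg/mL.
Steady-state peak Cmax,ss = C₀·R ≈ 6.756 × 1.0884 ≈ 7.353 mcg/mL.
Peak 7.4 mcg/mL vs MTC 10 mcg/mL: below toxic threshold.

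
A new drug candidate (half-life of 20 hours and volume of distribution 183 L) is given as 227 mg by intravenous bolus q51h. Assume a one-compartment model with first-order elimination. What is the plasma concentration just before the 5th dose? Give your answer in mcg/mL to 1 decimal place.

0.3 mcg/mL

f = (1/2)^(τ/t½) = (1/2)^(51/20) ≈ 0.1708.
C₀ = D/Vd = 227/183 ≈ 1.240 mcg/mL.
Before the 5th dose, 4 doses have been given. Superposition: Cmin = C₀·(f + f² + … + f^4).
≈ 1.240 × (0.1708 + 0.0292 + 0.0050 + 0.0009) ≈ 1.240 × 0.2059 ≈ 0.255 mcg/mL.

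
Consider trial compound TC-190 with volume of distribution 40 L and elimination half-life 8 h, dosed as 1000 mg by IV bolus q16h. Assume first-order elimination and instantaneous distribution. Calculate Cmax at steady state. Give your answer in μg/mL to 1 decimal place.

τ = 16 h = 2 half-lives, so f = (1/2)^2 = 0.25.
At steady state, R = 1/(1 − 0.25) = 4/3.
Single-dose peak C₀ = D/Vd = 1000/40 = 25 μg/mL.
Steady-state peak Cmax,ss = C₀·R = 25 × 4/3 ≈ 33.333 μg/mL.

33.3 μg/mL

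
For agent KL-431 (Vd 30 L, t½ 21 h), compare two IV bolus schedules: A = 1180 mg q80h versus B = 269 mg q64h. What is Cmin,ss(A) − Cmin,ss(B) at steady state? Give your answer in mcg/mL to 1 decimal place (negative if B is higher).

1.8 mcg/mL

Regimen A: f = (1/2)^(80/21) ≈ 0.0713; Cmin,ss = (1180/30)·f/(1−f) ≈ 3.020 mcg/mL.
Regimen B: f = (1/2)^(64/21) ≈ 0.1209; Cmin,ss = (269/30)·f/(1−f) ≈ 1.233 mcg/mL.
Difference ≈ 3.020 − 1.233 ≈ 1.787 mcg/mL.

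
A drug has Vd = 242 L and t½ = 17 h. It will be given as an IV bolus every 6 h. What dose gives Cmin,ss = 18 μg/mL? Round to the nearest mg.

τ/t½ = 6/17 ≈ 0.35294, so f = (1/2)^(6/17) ≈ 0.782986.
Cmin,ss = (D/Vd)·f/(1−f), so D = Cmin,ss·Vd·(1−f)/f.
D = 18 × 242 × (1−f)/f ≈ 18 × 242 × 0.27716 ≈ 1207.31 mg.

1207 mg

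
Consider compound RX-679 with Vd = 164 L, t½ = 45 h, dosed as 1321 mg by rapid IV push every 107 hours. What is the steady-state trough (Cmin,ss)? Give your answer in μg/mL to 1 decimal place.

Over one 107-h interval, 107/45 ≈ 2.3778 half-lives elapse, leaving f ≈ 0.1924 of each dose.
Single-dose peak C₀ = D/Vd = 1321/164 ≈ 8.055 μg/mL.
Steady-state trough Cmin,ss = C₀·f/(1−f) ≈ 8.055 × 0.1924/0.8076 ≈ 1.919 μg/mL.

1.9 μg/mL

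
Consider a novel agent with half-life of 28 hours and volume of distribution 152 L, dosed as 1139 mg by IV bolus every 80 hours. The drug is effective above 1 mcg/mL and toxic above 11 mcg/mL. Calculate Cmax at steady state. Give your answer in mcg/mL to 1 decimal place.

k = ln2/t½ = ln2/28 ≈ 0.024755 h⁻¹; fraction remaining f = e^(−kτ) = e^(−0.024755×80) ≈ 0.1380.
At steady state, accumulation factor R = 1/(1 − e^(−kτ)) ≈ 1.1601.
Single-dose peak C₀ = D/Vd = 1139/152 ≈ 7.493 mcg/mL.
Steady-state peak Cmax,ss = C₀·R ≈ 7.493 × 1.1601 ≈ 8.693 mcg/mL.
Peak 8.7 mcg/mL vs MTC 11 mcg/mL: below toxic threshold.

8.7 mcg/mL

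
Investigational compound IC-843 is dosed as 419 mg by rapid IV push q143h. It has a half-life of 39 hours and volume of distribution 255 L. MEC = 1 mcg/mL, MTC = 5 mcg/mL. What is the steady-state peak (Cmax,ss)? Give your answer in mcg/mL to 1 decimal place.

k = ln2/t½ = ln2/39 ≈ 0.017773 h⁻¹; fraction remaining f = e^(−kτ) = e^(−0.017773×143) ≈ 0.0787.
At steady state, accumulation factor R = 1/(1 − e^(−kτ)) ≈ 1.0854.
Each bolus raises the concentration by D/Vd = 419/255 ≈ 1.643 mcg/mL.
Steady-state peak Cmax,ss = C₀·R ≈ 1.643 × 1.0854 ≈ 1.783 mcg/mL.
Peak 1.8 mcg/mL vs MTC 5 mcg/mL: below toxic threshold.

1.8 mcg/mL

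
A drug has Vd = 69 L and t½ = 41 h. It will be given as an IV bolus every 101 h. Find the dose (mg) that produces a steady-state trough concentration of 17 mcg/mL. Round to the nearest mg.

5296 mg

τ/t½ = 101/41 ≈ 2.4634, so f = (1/2)^(101/41) ≈ 0.181317.
Cmin,ss = (D/Vd)·f/(1−f), so D = Cmin,ss·Vd·(1−f)/f.
D = 17 × 69 × (1−f)/f ≈ 17 × 69 × 4.51520 ≈ 5296.33 mg.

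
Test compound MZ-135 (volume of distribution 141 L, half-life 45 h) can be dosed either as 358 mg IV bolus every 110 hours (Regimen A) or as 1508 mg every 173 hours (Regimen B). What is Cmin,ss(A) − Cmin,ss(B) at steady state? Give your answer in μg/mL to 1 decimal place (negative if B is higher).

Regimen A: f = (1/2)^(110/45) ≈ 0.1837; Cmin,ss = (358/141)·f/(1−f) ≈ 0.571 μg/mL.
Regimen B: f = (1/2)^(173/45) ≈ 0.0696; Cmin,ss = (1508/141)·f/(1−f) ≈ 0.800 μg/mL.
Difference ≈ 0.571 − 0.800 ≈ -0.229 μg/mL.

-0.2 μg/mL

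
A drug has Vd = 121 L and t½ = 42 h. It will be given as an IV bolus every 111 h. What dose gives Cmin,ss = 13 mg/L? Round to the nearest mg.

8251 mg

τ/t½ = 111/42 ≈ 2.6429, so f = (1/2)^(111/42) ≈ 0.160111.
Cmin,ss = (D/Vd)·f/(1−f), so D = Cmin,ss·Vd·(1−f)/f.
D = 13 × 121 × (1−f)/f ≈ 13 × 121 × 5.24567 ≈ 8251.44 mg.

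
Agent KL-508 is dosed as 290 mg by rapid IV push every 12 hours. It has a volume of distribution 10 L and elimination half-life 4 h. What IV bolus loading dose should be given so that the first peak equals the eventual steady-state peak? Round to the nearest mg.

331 mg

f = (1/2)^(12/4) ≈ 0.125000; accumulation ratio R = 1/(1−f) ≈ 1.14286.
Loading dose to hit Cmax,ss on first dose: D_load = D_maint·R ≈ 290 × 1.14286 ≈ 331.43 mg.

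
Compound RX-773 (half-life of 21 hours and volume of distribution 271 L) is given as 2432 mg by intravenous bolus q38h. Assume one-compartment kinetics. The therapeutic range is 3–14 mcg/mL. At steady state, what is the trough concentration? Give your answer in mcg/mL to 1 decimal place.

Over one 38-h interval, 38/21 ≈ 1.8095 half-lives elapse, leaving f ≈ 0.2853 of each dose.
Single-dose peak C₀ = D/Vd = 2432/271 ≈ 8.974 mcg/mL.
Steady-state trough Cmin,ss = C₀·f/(1−f) ≈ 8.974 × 0.2853/0.7147 ≈ 3.582 mcg/mL.
Trough 3.6 mcg/mL vs MEC 3 mcg/mL: adequate.

3.6 mcg/mL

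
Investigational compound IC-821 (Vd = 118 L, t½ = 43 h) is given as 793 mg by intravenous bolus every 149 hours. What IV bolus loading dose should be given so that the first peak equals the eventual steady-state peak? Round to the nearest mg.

872 mg

f = (1/2)^(149/43) ≈ 0.090552; accumulation ratio R = 1/(1−f) ≈ 1.09957.
Loading dose to hit Cmax,ss on first dose: D_load = D_maint·R ≈ 793 × 1.09957 ≈ 871.96 mg.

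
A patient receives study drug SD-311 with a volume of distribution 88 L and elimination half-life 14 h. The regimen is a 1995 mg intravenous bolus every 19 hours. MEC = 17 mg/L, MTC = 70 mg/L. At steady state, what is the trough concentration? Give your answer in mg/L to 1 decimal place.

14.5 mg/L

τ/t½ = 19/14 ≈ 1.3571, so fraction remaining f = (1/2)^(19/14) ≈ 0.3904.
At steady state, accumulation factor R = 1/(1 − e^(−kτ)) ≈ 1.6404.
Single-dose peak C₀ = D/Vd = 1995/88 ≈ 22.670 mg/L.
Steady-state peak Cmax,ss = C₀·R ≈ 22.670 × 1.6404 ≈ 37.188 mg/L.
One interval later, Cmin,ss = Cmax,ss·e^(−kτ) ≈ 37.188 × 0.3904 ≈ 14.518 mg/L.
Trough 14.5 mg/L vs MEC 17 mg/L: subtherapeutic.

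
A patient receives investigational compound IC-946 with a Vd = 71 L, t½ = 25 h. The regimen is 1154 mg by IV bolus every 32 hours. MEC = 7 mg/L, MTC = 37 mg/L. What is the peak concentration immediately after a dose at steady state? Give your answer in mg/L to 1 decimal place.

τ/t½ = 32/25 ≈ 1.28, so fraction remaining f = (1/2)^(32/25) ≈ 0.4118.
Accumulation ratio R = 1/(1 − f) ≈ 1/0.5882 ≈ 1.7001.
Each bolus raises the concentration by D/Vd = 1154/71 ≈ 16.254 mg/L.
Steady-state peak Cmax,ss = C₀·R ≈ 16.254 × 1.7001 ≈ 27.633 mg/L.
Peak 27.6 mg/L vs MTC 37 mg/L: below toxic threshold.

27.6 mg/L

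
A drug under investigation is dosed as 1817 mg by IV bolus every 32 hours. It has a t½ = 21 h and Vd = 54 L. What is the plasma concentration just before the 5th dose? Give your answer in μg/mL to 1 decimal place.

f = (1/2)^(τ/t½) = (1/2)^(32/21) ≈ 0.3478.
C₀ = D/Vd = 1817/54 ≈ 33.648 μg/mL.
Before the 5th dose, 4 doses have been given. Superposition: Cmin = C₀·(f + f² + … + f^4).
≈ 33.648 × (0.3478 + 0.1210 + 0.0421 + 0.0146) ≈ 33.648 × 0.5255 ≈ 17.682 μg/mL.

17.7 μg/mL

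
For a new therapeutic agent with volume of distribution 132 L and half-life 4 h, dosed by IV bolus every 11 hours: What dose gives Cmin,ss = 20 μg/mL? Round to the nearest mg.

τ/t½ = 11/4 ≈ 2.75, so f = (1/2)^(11/4) ≈ 0.148651.
Cmin,ss = (D/Vd)·f/(1−f), so D = Cmin,ss·Vd·(1−f)/f.
D = 20 × 132 × (1−f)/f ≈ 20 × 132 × 5.72717 ≈ 15119.73 mg.

15120 mg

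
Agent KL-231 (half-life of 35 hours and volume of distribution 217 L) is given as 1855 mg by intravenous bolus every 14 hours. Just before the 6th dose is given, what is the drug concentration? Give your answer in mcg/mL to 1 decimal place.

20.1 mcg/mL

f = (1/2)^(τ/t½) = (1/2)^(14/35) ≈ 0.7579.
C₀ = D/Vd = 1855/217 ≈ 8.548 mcg/mL.
Before the 6th dose, 5 doses have been given. Superposition: Cmin = C₀·(f + f² + … + f^5).
≈ 8.548 × (0.7579 + 0.5744 + 0.4353 + 0.3299 + 0.2501) ≈ 8.548 × 2.3476 ≈ 20.067 mcg/mL.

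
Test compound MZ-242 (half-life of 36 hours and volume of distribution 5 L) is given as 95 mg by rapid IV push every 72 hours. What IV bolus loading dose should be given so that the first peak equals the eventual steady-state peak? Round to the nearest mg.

127 mg

f = (1/2)^(72/36) ≈ 0.250000; accumulation ratio R = 1/(1−f) ≈ 1.33333.
Loading dose to hit Cmax,ss on first dose: D_load = D_maint·R ≈ 95 × 1.33333 ≈ 126.67 mg.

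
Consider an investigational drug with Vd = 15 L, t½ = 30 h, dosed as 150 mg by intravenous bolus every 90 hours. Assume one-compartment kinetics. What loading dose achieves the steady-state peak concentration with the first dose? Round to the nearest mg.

171 mg

f = (1/2)^(90/30) ≈ 0.125000; accumulation ratio R = 1/(1−f) ≈ 1.14286.
Loading dose to hit Cmax,ss on first dose: D_load = D_maint·R ≈ 150 × 1.14286 ≈ 171.43 mg.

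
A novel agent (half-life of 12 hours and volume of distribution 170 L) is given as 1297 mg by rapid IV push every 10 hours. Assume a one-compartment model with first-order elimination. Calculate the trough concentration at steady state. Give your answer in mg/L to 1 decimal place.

9.8 mg/L

k = ln2/t½ = ln2/12 ≈ 0.057762 h⁻¹; fraction remaining f = e^(−kτ) = e^(−0.057762×10) ≈ 0.5612.
At steady state, accumulation factor R = 1/(1 − e^(−kτ)) ≈ 2.2789.
Single-dose peak C₀ = D/Vd = 1297/170 ≈ 7.629 mg/L.
Steady-state peak Cmax,ss = C₀·R ≈ 7.629 × 2.2789 ≈ 17.386 mg/L.
One interval later, Cmin,ss = Cmax,ss·e^(−kτ) ≈ 17.386 × 0.5612 ≈ 9.757 mg/L.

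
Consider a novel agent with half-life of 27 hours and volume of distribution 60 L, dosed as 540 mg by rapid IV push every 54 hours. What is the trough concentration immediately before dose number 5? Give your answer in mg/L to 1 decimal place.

3.0 mg/L

f = (1/2)^(τ/t½) = (1/2)^(54/27) ≈ 0.2500.
C₀ = D/Vd = 540/60 ≈ 9.000 mg/L.
Before the 5th dose, 4 doses have been given. Superposition: Cmin = C₀·(f + f² + … + f^4).
≈ 9.000 × (0.2500 + 0.0625 + 0.0156 + 0.0039) ≈ 9.000 × 0.3320 ≈ 2.988 mg/L.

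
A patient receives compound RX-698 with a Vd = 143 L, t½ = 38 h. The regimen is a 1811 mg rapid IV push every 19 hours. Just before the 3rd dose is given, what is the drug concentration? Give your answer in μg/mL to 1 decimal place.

15.3 μg/mL

f = (1/2)^(τ/t½) = (1/2)^(19/38) ≈ 0.7071.
C₀ = D/Vd = 1811/143 ≈ 12.664 μg/mL.
Before the 3rd dose, 2 doses have been given. Superposition: Cmin = C₀·(f + f²).
≈ 12.664 × (0.7071 + 0.5000) ≈ 12.664 × 1.2071 ≈ 15.287 μg/mL.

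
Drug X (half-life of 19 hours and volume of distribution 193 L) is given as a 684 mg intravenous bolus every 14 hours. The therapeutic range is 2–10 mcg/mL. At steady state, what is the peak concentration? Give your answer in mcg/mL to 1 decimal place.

8.9 mcg/mL

k = ln2/t½ = ln2/19 ≈ 0.036481 h⁻¹; fraction remaining f = e^(−kτ) = e^(−0.036481×14) ≈ 0.6001.
At steady state, accumulation factor R = 1/(1 − e^(−kτ)) ≈ 2.5006.
Single-dose peak C₀ = D/Vd = 684/193 ≈ 3.544 mcg/mL.
Steady-state peak Cmax,ss = C₀·R ≈ 3.544 × 2.5006 ≈ 8.862 mcg/mL.
Peak 8.9 mcg/mL vs MTC 10 mcg/mL: below toxic threshold.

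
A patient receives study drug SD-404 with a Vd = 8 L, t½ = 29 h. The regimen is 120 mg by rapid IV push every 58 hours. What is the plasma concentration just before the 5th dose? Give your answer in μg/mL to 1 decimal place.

5.0 μg/mL

f = (1/2)^(τ/t½) = (1/2)^(58/29) ≈ 0.2500.
C₀ = D/Vd = 120/8 ≈ 15.000 μg/mL.
Before the 5th dose, 4 doses have been given. Superposition: Cmin = C₀·(f + f² + … + f^4).
≈ 15.000 × (0.2500 + 0.0625 + 0.0156 + 0.0039) ≈ 15.000 × 0.3320 ≈ 4.980 μg/mL.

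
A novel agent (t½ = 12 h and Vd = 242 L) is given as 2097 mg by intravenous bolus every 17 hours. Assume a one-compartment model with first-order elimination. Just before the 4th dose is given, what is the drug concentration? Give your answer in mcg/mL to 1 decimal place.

f = (1/2)^(τ/t½) = (1/2)^(17/12) ≈ 0.3746.
C₀ = D/Vd = 2097/242 ≈ 8.665 mcg/mL.
Before the 4th dose, 3 doses have been given. Superposition: Cmin = C₀·(f + f² + … + f^3).
≈ 8.665 × (0.3746 + 0.1403 + 0.0526) ≈ 8.665 × 0.5675 ≈ 4.917 mcg/mL.

4.9 mcg/mL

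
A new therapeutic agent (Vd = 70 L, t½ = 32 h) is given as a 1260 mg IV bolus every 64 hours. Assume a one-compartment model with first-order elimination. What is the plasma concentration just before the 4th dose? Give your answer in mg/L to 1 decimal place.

f = (1/2)^(τ/t½) = (1/2)^(64/32) ≈ 0.2500.
C₀ = D/Vd = 1260/70 ≈ 18.000 mg/L.
Before the 4th dose, 3 doses have been given. Superposition: Cmin = C₀·(f + f² + … + f^3).
≈ 18.000 × (0.2500 + 0.0625 + 0.0156) ≈ 18.000 × 0.3281 ≈ 5.906 mg/L.

5.9 mg/L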